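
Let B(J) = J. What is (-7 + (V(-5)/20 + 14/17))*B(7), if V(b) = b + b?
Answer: -1589/34 ≈ -46.735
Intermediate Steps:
V(b) = 2*b
(-7 + (V(-5)/20 + 14/17))*B(7) = (-7 + ((2*(-5))/20 + 14/17))*7 = (-7 + (-10*1/20 + 14*(1/17)))*7 = (-7 + (-1/2 + 14/17))*7 = (-7 + 11/34)*7 = -227/34*7 = -1589/34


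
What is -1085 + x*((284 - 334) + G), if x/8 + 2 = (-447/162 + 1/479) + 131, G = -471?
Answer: -6819119653/12933 ≈ -5.2727e+5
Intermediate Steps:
x = 13061588/12933 (x = -16 + 8*((-447/162 + 1/479) + 131) = -16 + 8*((-447*1/162 + 1/479) + 131) = -16 + 8*((-149/54 + 1/479) + 131) = -16 + 8*(-71317/25866 + 131) = -16 + 8*(3317129/25866) = -16 + 13268516/12933 = 13061588/12933 ≈ 1009.9)
-1085 + x*((284 - 334) + G) = -1085 + 13061588*((284 - 334) - 471)/12933 = -1085 + 13061588*(-50 - 471)/12933 = -1085 + (13061588/12933)*(-521) = -1085 - 6805087348/12933 = -6819119653/12933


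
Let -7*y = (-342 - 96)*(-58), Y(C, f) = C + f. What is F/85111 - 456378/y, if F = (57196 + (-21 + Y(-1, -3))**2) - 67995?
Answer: 45273509235/360359974 ≈ 125.63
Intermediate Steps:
y = -25404/7 (y = -(-342 - 96)*(-58)/7 = -(-438)*(-58)/7 = -1/7*25404 = -25404/7 ≈ -3629.1)
F = -10174 (F = (57196 + (-21 + (-1 - 3))**2) - 67995 = (57196 + (-21 - 4)**2) - 67995 = (57196 + (-25)**2) - 67995 = (57196 + 625) - 67995 = 57821 - 67995 = -10174)
F/85111 - 456378/y = -10174/85111 - 456378/(-25404/7) = -10174*1/85111 - 456378*(-7/25404) = -10174/85111 + 532441/4234 = 45273509235/360359974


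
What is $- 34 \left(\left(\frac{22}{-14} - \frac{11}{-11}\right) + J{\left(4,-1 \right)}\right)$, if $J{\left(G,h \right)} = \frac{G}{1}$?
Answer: $- \frac{816}{7} \approx -116.57$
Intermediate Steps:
$J{\left(G,h \right)} = G$ ($J{\left(G,h \right)} = G 1 = G$)
$- 34 \left(\left(\frac{22}{-14} - \frac{11}{-11}\right) + J{\left(4,-1 \right)}\right) = - 34 \left(\left(\frac{22}{-14} - \frac{11}{-11}\right) + 4\right) = - 34 \left(\left(22 \left(- \frac{1}{14}\right) - -1\right) + 4\right) = - 34 \left(\left(- \frac{11}{7} + 1\right) + 4\right) = - 34 \left(- \frac{4}{7} + 4\right) = \left(-34\right) \frac{24}{7} = - \frac{816}{7}$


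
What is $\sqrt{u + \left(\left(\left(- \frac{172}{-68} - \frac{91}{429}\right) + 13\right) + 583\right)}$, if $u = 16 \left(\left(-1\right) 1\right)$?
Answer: $\frac{2 \sqrt{45816870}}{561} \approx 24.131$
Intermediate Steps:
$u = -16$ ($u = 16 \left(-1\right) = -16$)
$\sqrt{u + \left(\left(\left(- \frac{172}{-68} - \frac{91}{429}\right) + 13\right) + 583\right)} = \sqrt{-16 + \left(\left(\left(- \frac{172}{-68} - \frac{91}{429}\right) + 13\right) + 583\right)} = \sqrt{-16 + \left(\left(\left(\left(-172\right) \left(- \frac{1}{68}\right) - \frac{7}{33}\right) + 13\right) + 583\right)} = \sqrt{-16 + \left(\left(\left(\frac{43}{17} - \frac{7}{33}\right) + 13\right) + 583\right)} = \sqrt{-16 + \left(\left(\frac{1300}{561} + 13\right) + 583\right)} = \sqrt{-16 + \left(\frac{8593}{561} + 583\right)} = \sqrt{-16 + \frac{335656}{561}} = \sqrt{\frac{326680}{561}} = \frac{2 \sqrt{45816870}}{561}$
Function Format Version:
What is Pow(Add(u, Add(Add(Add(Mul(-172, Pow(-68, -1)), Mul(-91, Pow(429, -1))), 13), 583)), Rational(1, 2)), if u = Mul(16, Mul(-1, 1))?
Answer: Mul(Rational(2, 561), Pow(45816870, Rational(1, 2))) ≈ 24.131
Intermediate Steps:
u = -16 (u = Mul(16, -1) = -16)
Pow(Add(u, Add(Add(Add(Mul(-172, Pow(-68, -1)), Mul(-91, Pow(429, -1))), 13), 583)), Rational(1, 2)) = Pow(Add(-16, Add(Add(Add(Mul(-172, Pow(-68, -1)), Mul(-91, Pow(429, -1))), 13), 583)), Rational(1, 2)) = Pow(Add(-16, Add(Add(Add(Mul(-172, Rational(-1, 68)), Mul(-91, Rational(1, 429))), 13), 583)), Rational(1, 2)) = Pow(Add(-16, Add(Add(Add(Rational(43, 17), Rational(-7, 33)), 13), 583)), Rational(1, 2)) = Pow(Add(-16, Add(Add(Rational(1300, 561), 13), 583)), Rational(1, 2)) = Pow(Add(-16, Add(Rational(8593, 561), 583)), Rational(1, 2)) = Pow(Add(-16, Rational(335656, 561)), Rational(1, 2)) = Pow(Rational(326680, 561), Rational(1, 2)) = Mul(Rational(2, 561), Pow(45816870, Rational(1, 2)))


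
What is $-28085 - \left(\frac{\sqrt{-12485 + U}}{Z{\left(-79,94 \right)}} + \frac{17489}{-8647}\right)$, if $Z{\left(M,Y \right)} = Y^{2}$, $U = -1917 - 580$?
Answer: $- \frac{242833506}{8647} - \frac{i \sqrt{14982}}{8836} \approx -28083.0 - 0.013853 i$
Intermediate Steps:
$U = -2497$ ($U = -1917 - 580 = -2497$)
$-28085 - \left(\frac{\sqrt{-12485 + U}}{Z{\left(-79,94 \right)}} + \frac{17489}{-8647}\right) = -28085 - \left(\frac{\sqrt{-12485 - 2497}}{94^{2}} + \frac{17489}{-8647}\right) = -28085 - \left(\frac{\sqrt{-14982}}{8836} + 17489 \left(- \frac{1}{8647}\right)\right) = -28085 - \left(i \sqrt{14982} \cdot \frac{1}{8836} - \frac{17489}{8647}\right) = -28085 - \left(\frac{i \sqrt{14982}}{8836} - \frac{17489}{8647}\right) = -28085 - \left(- \frac{17489}{8647} + \frac{i \sqrt{14982}}{8836}\right) = -28085 + \left(\frac{17489}{8647} - \frac{i \sqrt{14982}}{8836}\right) = - \frac{242833506}{8647} - \frac{i \sqrt{14982}}{8836}$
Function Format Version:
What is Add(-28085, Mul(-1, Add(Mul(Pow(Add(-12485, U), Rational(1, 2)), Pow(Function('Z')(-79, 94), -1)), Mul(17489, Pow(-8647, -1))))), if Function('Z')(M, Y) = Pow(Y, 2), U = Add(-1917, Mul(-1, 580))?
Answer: Add(Rational(-242833506, 8647), Mul(Rational(-1, 8836), I, Pow(14982, Rational(1, 2)))) ≈ Add(-28083., Mul(-0.013853, I))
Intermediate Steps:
U = -2497 (U = Add(-1917, -580) = -2497)
Add(-28085, Mul(-1, Add(Mul(Pow(Add(-12485, U), Rational(1, 2)), Pow(Function('Z')(-79, 94), -1)), Mul(17489, Pow(-8647, -1))))) = Add(-28085, Mul(-1, Add(Mul(Pow(Add(-12485, -2497), Rational(1, 2)), Pow(Pow(94, 2), -1)), Mul(17489, Pow(-8647, -1))))) = Add(-28085, Mul(-1, Add(Mul(Pow(-14982, Rational(1, 2)), Pow(8836, -1)), Mul(17489, Rational(-1, 8647))))) = Add(-28085, Mul(-1, Add(Mul(Mul(I, Pow(14982, Rational(1, 2))), Rational(1, 8836)), Rational(-17489, 8647)))) = Add(-28085, Mul(-1, Add(Mul(Rational(1, 8836), I, Pow(14982, Rational(1, 2))), Rational(-17489, 8647)))) = Add(-28085, Mul(-1, Add(Rational(-17489, 8647), Mul(Rational(1, 8836), I, Pow(14982, Rational(1, 2)))))) = Add(-28085, Add(Rational(17489, 8647), Mul(Rational(-1, 8836), I, Pow(14982, Rational(1, 2))))) = Add(Rational(-242833506, 8647), Mul(Rational(-1, 8836), I, Pow(14982, Rational(1, 2))))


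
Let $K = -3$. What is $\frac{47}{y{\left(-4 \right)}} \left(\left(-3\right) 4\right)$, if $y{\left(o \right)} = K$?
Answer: $188$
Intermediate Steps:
$y{\left(o \right)} = -3$
$\frac{47}{y{\left(-4 \right)}} \left(\left(-3\right) 4\right) = \frac{47}{-3} \left(\left(-3\right) 4\right) = 47 \left(- \frac{1}{3}\right) \left(-12\right) = \left(- \frac{47}{3}\right) \left(-12\right) = 188$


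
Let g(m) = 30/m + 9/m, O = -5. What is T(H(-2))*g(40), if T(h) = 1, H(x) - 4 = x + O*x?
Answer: 39/40 ≈ 0.97500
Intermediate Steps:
H(x) = 4 - 4*x (H(x) = 4 + (x - 5*x) = 4 - 4*x)
g(m) = 39/m
T(H(-2))*g(40) = 1*(39/40) = 39/40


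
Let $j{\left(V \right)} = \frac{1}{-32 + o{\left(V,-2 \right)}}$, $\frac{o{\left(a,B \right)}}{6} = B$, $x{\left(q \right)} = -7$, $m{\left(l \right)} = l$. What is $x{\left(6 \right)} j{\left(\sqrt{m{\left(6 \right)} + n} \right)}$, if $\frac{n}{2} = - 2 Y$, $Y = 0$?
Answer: $\frac{7}{44} \approx 0.15909$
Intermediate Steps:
$n = 0$ ($n = 2 \left(\left(-2\right) 0\right) = 2 \cdot 0 = 0$)
$o{\left(a,B \right)} = 6 B$
$j{\left(V \right)} = - \frac{1}{44}$ ($j{\left(V \right)} = \frac{1}{-32 + 6 \left(-2\right)} = \frac{1}{-32 - 12} = \frac{1}{-44} = - \frac{1}{44}$)
$x{\left(6 \right)} j{\left(\sqrt{m{\left(6 \right)} + n} \right)} = \left(-7\right) \left(- \frac{1}{44}\right) = \frac{7}{44}$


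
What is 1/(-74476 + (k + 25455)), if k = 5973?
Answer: -1/43048 ≈ -2.3230e-5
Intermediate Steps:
1/(-74476 + (k + 25455)) = 1/(-74476 + (5973 + 25455)) = 1/(-74476 + 31428) = 1/(-43048) = -1/43048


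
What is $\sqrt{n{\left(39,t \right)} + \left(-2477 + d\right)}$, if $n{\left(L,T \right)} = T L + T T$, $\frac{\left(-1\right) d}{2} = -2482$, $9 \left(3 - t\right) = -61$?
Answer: $\frac{\sqrt{240079}}{9} \approx 54.442$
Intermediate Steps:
$t = \frac{88}{9}$ ($t = 3 - - \frac{61}{9} = 3 + \frac{61}{9} = \frac{88}{9} \approx 9.7778$)
$d = 4964$ ($d = \left(-2\right) \left(-2482\right) = 4964$)
$n{\left(L,T \right)} = T^{2} + L T$ ($n{\left(L,T \right)} = L T + T^{2} = T^{2} + L T$)
$\sqrt{n{\left(39,t \right)} + \left(-2477 + d\right)} = \sqrt{\frac{88 \left(39 + \frac{88}{9}\right)}{9} + \left(-2477 + 4964\right)} = \sqrt{\frac{88}{9} \cdot \frac{439}{9} + 2487} = \sqrt{\frac{38632}{81} + 2487} = \sqrt{\frac{240079}{81}} = \frac{\sqrt{240079}}{9}$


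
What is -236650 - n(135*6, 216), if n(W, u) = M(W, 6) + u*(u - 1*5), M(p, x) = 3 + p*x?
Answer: -287089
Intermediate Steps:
n(W, u) = 3 + 6*W + u*(-5 + u) (n(W, u) = (3 + W*6) + u*(u - 1*5) = (3 + 6*W) + u*(u - 5) = (3 + 6*W) + u*(-5 + u) = 3 + 6*W + u*(-5 + u))
-236650 - n(135*6, 216) = -236650 - (3 + 216**2 - 5*216 + 6*(135*6)) = -236650 - (3 + 46656 - 1080 + 6*810) = -236650 - (3 + 46656 - 1080 + 4860) = -236650 - 1*50439 = -236650 - 50439 = -287089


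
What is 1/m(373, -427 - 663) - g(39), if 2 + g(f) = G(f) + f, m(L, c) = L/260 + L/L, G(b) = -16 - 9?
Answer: -7336/633 ≈ -11.589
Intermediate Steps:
G(b) = -25
m(L, c) = 1 + L/260 (m(L, c) = L*(1/260) + 1 = L/260 + 1 = 1 + L/260)
g(f) = -27 + f (g(f) = -2 + (-25 + f) = -27 + f)
1/m(373, -427 - 663) - g(39) = 1/(1 + (1/260)*373) - (-27 + 39) = 1/(1 + 373/260) - 1*12 = 1/(633/260) - 12 = 260/633 - 12 = -7336/633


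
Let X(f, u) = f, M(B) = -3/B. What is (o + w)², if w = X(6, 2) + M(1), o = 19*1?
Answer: 484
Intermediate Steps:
o = 19
w = 3 (w = 6 - 3/1 = 6 - 3*1 = 6 - 3 = 3)
(o + w)² = (19 + 3)² = 22² = 484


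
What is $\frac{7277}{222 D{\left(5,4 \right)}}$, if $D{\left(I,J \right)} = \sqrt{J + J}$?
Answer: $\frac{7277 \sqrt{2}}{888} \approx 11.589$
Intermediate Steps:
$D{\left(I,J \right)} = \sqrt{2} \sqrt{J}$ ($D{\left(I,J \right)} = \sqrt{2 J} = \sqrt{2} \sqrt{J}$)
$\frac{7277}{222 D{\left(5,4 \right)}} = \frac{7277}{222 \sqrt{2} \sqrt{4}} = \frac{7277}{222 \sqrt{2} \cdot 2} = \frac{7277}{222 \cdot 2 \sqrt{2}} = \frac{7277}{444 \sqrt{2}} = 7277 \frac{\sqrt{2}}{888} = \frac{7277 \sqrt{2}}{888}$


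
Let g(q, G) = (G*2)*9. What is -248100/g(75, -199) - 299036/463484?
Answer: 4746634727/69174987 ≈ 68.618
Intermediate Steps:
g(q, G) = 18*G (g(q, G) = (2*G)*9 = 18*G)
-248100/g(75, -199) - 299036/463484 = -248100/(18*(-199)) - 299036/463484 = -248100/(-3582) - 299036*1/463484 = -248100*(-1/3582) - 74759/115871 = 41350/597 - 74759/115871 = 4746634727/69174987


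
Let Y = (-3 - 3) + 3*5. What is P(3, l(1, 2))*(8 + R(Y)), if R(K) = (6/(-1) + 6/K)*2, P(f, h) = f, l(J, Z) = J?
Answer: -8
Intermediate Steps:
Y = 9 (Y = -6 + 15 = 9)
R(K) = -12 + 12/K (R(K) = (6*(-1) + 6/K)*2 = (-6 + 6/K)*2 = -12 + 12/K)
P(3, l(1, 2))*(8 + R(Y)) = 3*(8 + (-12 + 12/9)) = 3*(8 + (-12 + 12*(⅑))) = 3*(8 + (-12 + 4/3)) = 3*(8 - 32/3) = 3*(-8/3) = -8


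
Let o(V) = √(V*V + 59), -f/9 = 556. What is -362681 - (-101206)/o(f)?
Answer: -362681 + 101206*√1001603/5008015 ≈ -3.6266e+5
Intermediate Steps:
f = -5004 (f = -9*556 = -5004)
o(V) = √(59 + V²) (o(V) = √(V² + 59) = √(59 + V²))
-362681 - (-101206)/o(f) = -362681 - (-101206)/(√(59 + (-5004)²)) = -362681 - (-101206)/(√(59 + 25040016)) = -362681 - (-101206)/(√25040075) = -362681 - (-101206)/(5*√1001603) = -362681 - (-101206)*√1001603/5008015 = -362681 + 101206*√1001603/5008015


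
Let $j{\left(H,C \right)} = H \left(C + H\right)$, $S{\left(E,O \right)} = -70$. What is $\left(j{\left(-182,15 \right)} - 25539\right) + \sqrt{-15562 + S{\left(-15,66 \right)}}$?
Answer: $4855 + 4 i \sqrt{977} \approx 4855.0 + 125.03 i$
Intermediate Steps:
$\left(j{\left(-182,15 \right)} - 25539\right) + \sqrt{-15562 + S{\left(-15,66 \right)}} = \left(- 182 \left(15 - 182\right) - 25539\right) + \sqrt{-15562 - 70} = \left(\left(-182\right) \left(-167\right) - 25539\right) + \sqrt{-15632} = \left(30394 - 25539\right) + 4 i \sqrt{977} = 4855 + 4 i \sqrt{977}$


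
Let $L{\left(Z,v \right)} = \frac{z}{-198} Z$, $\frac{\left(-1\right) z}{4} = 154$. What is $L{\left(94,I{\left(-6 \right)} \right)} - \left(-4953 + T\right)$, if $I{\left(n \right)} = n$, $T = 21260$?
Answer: $- \frac{144131}{9} \approx -16015.0$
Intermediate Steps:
$z = -616$ ($z = \left(-4\right) 154 = -616$)
$L{\left(Z,v \right)} = \frac{28 Z}{9}$ ($L{\left(Z,v \right)} = - \frac{616}{-198} Z = \left(-616\right) \left(- \frac{1}{198}\right) Z = \frac{28 Z}{9}$)
$L{\left(94,I{\left(-6 \right)} \right)} - \left(-4953 + T\right) = \frac{28}{9} \cdot 94 - \left(-4953 + 21260\right) = \frac{2632}{9} - 16307 = - \frac{144131}{9}$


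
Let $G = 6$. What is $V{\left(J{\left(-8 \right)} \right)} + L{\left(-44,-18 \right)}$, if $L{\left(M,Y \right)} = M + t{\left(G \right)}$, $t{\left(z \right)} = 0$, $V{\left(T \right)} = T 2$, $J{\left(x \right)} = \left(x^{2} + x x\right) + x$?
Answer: $196$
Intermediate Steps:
$J{\left(x \right)} = x + 2 x^{2}$ ($J{\left(x \right)} = \left(x^{2} + x^{2}\right) + x = 2 x^{2} + x = x + 2 x^{2}$)
$V{\left(T \right)} = 2 T$
$L{\left(M,Y \right)} = M$ ($L{\left(M,Y \right)} = M + 0 = M$)
$V{\left(J{\left(-8 \right)} \right)} + L{\left(-44,-18 \right)} = 2 \left(- 8 \left(1 + 2 \left(-8\right)\right)\right) - 44 = 2 \left(- 8 \left(1 - 16\right)\right) - 44 = 2 \left(\left(-8\right) \left(-15\right)\right) - 44 = 2 \cdot 120 - 44 = 240 - 44 = 196$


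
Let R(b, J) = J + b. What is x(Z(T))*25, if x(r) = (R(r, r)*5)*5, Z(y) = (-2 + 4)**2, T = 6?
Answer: 5000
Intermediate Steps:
Z(y) = 4 (Z(y) = 2**2 = 4)
x(r) = 50*r (x(r) = ((r + r)*5)*5 = ((2*r)*5)*5 = (10*r)*5 = 50*r)
x(Z(T))*25 = (50*4)*25 = 200*25 = 5000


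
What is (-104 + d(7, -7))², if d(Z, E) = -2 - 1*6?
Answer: 12544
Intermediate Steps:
d(Z, E) = -8 (d(Z, E) = -2 - 6 = -8)
(-104 + d(7, -7))² = (-104 - 8)² = (-112)² = 12544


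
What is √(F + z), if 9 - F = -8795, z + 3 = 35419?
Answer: 2*√11055 ≈ 210.29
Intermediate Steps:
z = 35416 (z = -3 + 35419 = 35416)
F = 8804 (F = 9 - 1*(-8795) = 9 + 8795 = 8804)
√(F + z) = √(8804 + 35416) = √44220 = 2*√11055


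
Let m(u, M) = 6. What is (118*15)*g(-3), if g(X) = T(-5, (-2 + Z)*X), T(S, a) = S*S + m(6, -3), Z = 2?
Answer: 54870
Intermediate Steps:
T(S, a) = 6 + S² (T(S, a) = S*S + 6 = S² + 6 = 6 + S²)
g(X) = 31 (g(X) = 6 + (-5)² = 6 + 25 = 31)
(118*15)*g(-3) = (118*15)*31 = 1770*31 = 54870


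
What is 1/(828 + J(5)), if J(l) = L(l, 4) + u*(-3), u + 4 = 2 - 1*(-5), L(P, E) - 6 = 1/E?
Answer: 4/3301 ≈ 0.0012118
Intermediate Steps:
L(P, E) = 6 + 1/E
u = 3 (u = -4 + (2 - 1*(-5)) = -4 + (2 + 5) = -4 + 7 = 3)
J(l) = -11/4 (J(l) = (6 + 1/4) + 3*(-3) = (6 + 1/4) - 9 = 25/4 - 9 = -11/4)
1/(828 + J(5)) = 1/(828 - 11/4) = 1/(3301/4) = 4/3301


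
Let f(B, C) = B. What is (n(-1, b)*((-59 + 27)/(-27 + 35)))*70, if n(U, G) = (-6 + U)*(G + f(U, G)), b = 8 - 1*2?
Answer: 9800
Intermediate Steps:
b = 6 (b = 8 - 2 = 6)
n(U, G) = (-6 + U)*(G + U)
(n(-1, b)*((-59 + 27)/(-27 + 35)))*70 = (((-1)**2 - 6*6 - 6*(-1) + 6*(-1))*((-59 + 27)/(-27 + 35)))*70 = ((1 - 36 + 6 - 6)*(-32/8))*70 = -(-1120)/8*70 = -35*(-4)*70 = 140*70 = 9800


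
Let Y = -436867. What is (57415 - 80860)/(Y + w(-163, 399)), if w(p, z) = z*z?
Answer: 23445/277666 ≈ 0.084436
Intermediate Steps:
w(p, z) = z**2
(57415 - 80860)/(Y + w(-163, 399)) = (57415 - 80860)/(-436867 + 399**2) = -23445/(-436867 + 159201) = -23445/(-277666) = -23445*(-1/277666) = 23445/277666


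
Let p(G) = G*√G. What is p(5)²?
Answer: 125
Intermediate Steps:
p(G) = G^(3/2)
p(5)² = (5^(3/2))² = (5*√5)² = 125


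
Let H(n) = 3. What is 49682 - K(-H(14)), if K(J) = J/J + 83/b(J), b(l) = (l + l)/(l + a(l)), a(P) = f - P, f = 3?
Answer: 99445/2 ≈ 49723.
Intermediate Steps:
a(P) = 3 - P
b(l) = 2*l/3 (b(l) = (l + l)/(l + (3 - l)) = (2*l)/3 = (2*l)*(⅓) = 2*l/3)
K(J) = 1 + 249/(2*J) (K(J) = J/J + 83/((2*J/3)) = 1 + 83*(3/(2*J)) = 1 + 249/(2*J))
49682 - K(-H(14)) = 49682 - (249/2 - 1*3)/((-1*3)) = 49682 - (249/2 - 3)/(-3) = 49682 - (-1)*243/(3*2) = 49682 - 1*(-81/2) = 49682 + 81/2 = 99445/2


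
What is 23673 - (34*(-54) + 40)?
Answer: 25469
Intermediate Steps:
23673 - (34*(-54) + 40) = 23673 - (-1836 + 40) = 23673 - 1*(-1796) = 23673 + 1796 = 25469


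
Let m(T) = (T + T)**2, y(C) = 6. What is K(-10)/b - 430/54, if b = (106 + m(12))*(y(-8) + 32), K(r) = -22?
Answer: -253297/31806 ≈ -7.9638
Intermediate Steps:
m(T) = 4*T**2 (m(T) = (2*T)**2 = 4*T**2)
b = 25916 (b = (106 + 4*12**2)*(6 + 32) = (106 + 4*144)*38 = (106 + 576)*38 = 682*38 = 25916)
K(-10)/b - 430/54 = -22/25916 - 430/54 = -22*1/25916 - 430*1/54 = -1/1178 - 215/27 = -253297/31806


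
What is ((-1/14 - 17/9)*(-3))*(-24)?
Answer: -988/7 ≈ -141.14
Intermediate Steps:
((-1/14 - 17/9)*(-3))*(-24) = -247/126*(-3)*(-24) = (247/42)*(-24) = -988/7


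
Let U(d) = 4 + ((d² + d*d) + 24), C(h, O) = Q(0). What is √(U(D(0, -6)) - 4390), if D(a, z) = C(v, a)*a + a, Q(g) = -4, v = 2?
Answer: I*√4362 ≈ 66.045*I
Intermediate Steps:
C(h, O) = -4
D(a, z) = -3*a (D(a, z) = -4*a + a = -3*a)
U(d) = 28 + 2*d² (U(d) = 4 + ((d² + d²) + 24) = 4 + (2*d² + 24) = 4 + (24 + 2*d²) = 28 + 2*d²)
√(U(D(0, -6)) - 4390) = √((28 + 2*(-3*0)²) - 4390) = √((28 + 2*0²) - 4390) = √((28 + 2*0) - 4390) = √((28 + 0) - 4390) = √(28 - 4390) = √(-4362) = I*√4362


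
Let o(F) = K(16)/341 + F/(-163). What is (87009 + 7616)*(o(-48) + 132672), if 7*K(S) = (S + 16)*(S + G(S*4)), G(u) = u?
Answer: 4884607440002000/389081 ≈ 1.2554e+10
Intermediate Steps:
K(S) = 5*S*(16 + S)/7 (K(S) = ((S + 16)*(S + S*4))/7 = ((16 + S)*(S + 4*S))/7 = ((16 + S)*(5*S))/7 = (5*S*(16 + S))/7 = 5*S*(16 + S)/7)
o(F) = 2560/2387 - F/163 (o(F) = ((5/7)*16*(16 + 16))/341 + F/(-163) = ((5/7)*16*32)*(1/341) + F*(-1/163) = (2560/7)*(1/341) - F/163 = 2560/2387 - F/163)
(87009 + 7616)*(o(-48) + 132672) = (87009 + 7616)*((2560/2387 - 1/163*(-48)) + 132672) = 94625*((2560/2387 + 48/163) + 132672) = 94625*(531856/389081 + 132672) = 94625*(51620686288/389081) = 4884607440002000/389081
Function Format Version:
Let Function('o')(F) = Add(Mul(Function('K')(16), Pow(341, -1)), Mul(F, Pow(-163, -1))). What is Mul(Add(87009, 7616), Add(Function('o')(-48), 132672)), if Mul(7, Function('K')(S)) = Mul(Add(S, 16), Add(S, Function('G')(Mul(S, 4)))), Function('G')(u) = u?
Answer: Rational(4884607440002000, 389081) ≈ 1.2554e+10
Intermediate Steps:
Function('K')(S) = Mul(Rational(5, 7), S, Add(16, S)) (Function('K')(S) = Mul(Rational(1, 7), Mul(Add(S, 16), Add(S, Mul(S, 4)))) = Mul(Rational(1, 7), Mul(Add(16, S), Add(S, Mul(4, S)))) = Mul(Rational(1, 7), Mul(Add(16, S), Mul(5, S))) = Mul(Rational(1, 7), Mul(5, S, Add(16, S))) = Mul(Rational(5, 7), S, Add(16, S)))
Function('o')(F) = Add(Rational(2560, 2387), Mul(Rational(-1, 163), F)) (Function('o')(F) = Add(Mul(Mul(Rational(5, 7), 16, Add(16, 16)), Pow(341, -1)), Mul(F, Pow(-163, -1))) = Add(Mul(Mul(Rational(5, 7), 16, 32), Rational(1, 341)), Mul(F, Rational(-1, 163))) = Add(Mul(Rational(2560, 7), Rational(1, 341)), Mul(Rational(-1, 163), F)) = Add(Rational(2560, 2387), Mul(Rational(-1, 163), F)))
Mul(Add(87009, 7616), Add(Function('o')(-48), 132672)) = Mul(Add(87009, 7616), Add(Add(Rational(2560, 2387), Mul(Rational(-1, 163), -48)), 132672)) = Mul(94625, Add(Add(Rational(2560, 2387), Rational(48, 163)), 132672)) = Mul(94625, Add(Rational(531856, 389081), 132672)) = Mul(94625, Rational(51620686288, 389081)) = Rational(4884607440002000, 389081)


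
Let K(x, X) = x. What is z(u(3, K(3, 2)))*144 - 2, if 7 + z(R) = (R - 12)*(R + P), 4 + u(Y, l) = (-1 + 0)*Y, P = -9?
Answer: 42766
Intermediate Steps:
u(Y, l) = -4 - Y (u(Y, l) = -4 + (-1 + 0)*Y = -4 - Y)
z(R) = -7 + (-12 + R)*(-9 + R) (z(R) = -7 + (R - 12)*(R - 9) = -7 + (-12 + R)*(-9 + R))
z(u(3, K(3, 2)))*144 - 2 = (101 + (-4 - 1*3)² - 21*(-4 - 1*3))*144 - 2 = (101 + (-4 - 3)² - 21*(-4 - 3))*144 - 2 = (101 + (-7)² - 21*(-7))*144 - 2 = (101 + 49 + 147)*144 - 2 = 297*144 - 2 = 42768 - 2 = 42766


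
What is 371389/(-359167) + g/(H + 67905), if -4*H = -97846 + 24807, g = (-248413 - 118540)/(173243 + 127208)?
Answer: -38459024750101905/37192871068612903 ≈ -1.0340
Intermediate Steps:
g = -366953/300451 ≈ -1.2213
H = 73039/4 (H = -(-97846 + 24807)/4 = -1/4*(-73039) = 73039/4 ≈ 18260.)
371389/(-359167) + g/(H + 67905) = 371389/(-359167) - 366953/(300451*(73039/4 + 67905)) = 371389*(-1/359167) - 366953/(300451*344659/4) = -371389/359167 - 366953/300451*4/344659 = -371389/359167 - 1467812/103553141209 = -38459024750101905/37192871068612903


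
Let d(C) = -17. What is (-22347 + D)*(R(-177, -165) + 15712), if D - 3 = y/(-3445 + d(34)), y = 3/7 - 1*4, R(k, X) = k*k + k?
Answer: -12688064124472/12117 ≈ -1.0471e+9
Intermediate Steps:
R(k, X) = k + k² (R(k, X) = k² + k = k + k²)
y = -25/7 (y = 3*(⅐) - 4 = 3/7 - 4 = -25/7 ≈ -3.5714)
D = 72727/24234 (D = 3 - 25/(7*(-3445 - 17)) = 3 - 25/7/(-3462) = 3 - 25/7*(-1/3462) = 3 + 25/24234 = 72727/24234 ≈ 3.0010)
(-22347 + D)*(R(-177, -165) + 15712) = (-22347 + 72727/24234)*(-177*(1 - 177) + 15712) = -541484471*(-177*(-176) + 15712)/24234 = -541484471*(31152 + 15712)/24234 = -541484471/24234*46864 = -12688064124472/12117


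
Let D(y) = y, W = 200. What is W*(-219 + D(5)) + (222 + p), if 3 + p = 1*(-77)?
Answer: -42658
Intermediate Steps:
p = -80 (p = -3 + 1*(-77) = -3 - 77 = -80)
W*(-219 + D(5)) + (222 + p) = 200*(-219 + 5) + (222 - 80) = 200*(-214) + 142 = -42800 + 142 = -42658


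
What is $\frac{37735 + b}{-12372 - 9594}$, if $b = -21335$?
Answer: $- \frac{8200}{10983} \approx -0.74661$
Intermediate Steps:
$\frac{37735 + b}{-12372 - 9594} = \frac{37735 - 21335}{-12372 - 9594} = \frac{16400}{-21966} = 16400 \left(- \frac{1}{21966}\right) = - \frac{8200}{10983}$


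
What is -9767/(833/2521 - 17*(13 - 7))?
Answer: 24622607/256309 ≈ 96.066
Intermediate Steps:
-9767/(833/2521 - 17*(13 - 7)) = -9767/(833*(1/2521) - 17*6) = -9767/(833/2521 - 102) = -9767/(-256309/2521) = -9767*(-2521/256309) = 24622607/256309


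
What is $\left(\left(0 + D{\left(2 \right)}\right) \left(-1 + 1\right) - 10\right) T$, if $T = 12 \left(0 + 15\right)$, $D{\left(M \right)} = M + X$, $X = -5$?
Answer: $-1800$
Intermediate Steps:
$D{\left(M \right)} = -5 + M$ ($D{\left(M \right)} = M - 5 = -5 + M$)
$T = 180$ ($T = 12 \cdot 15 = 180$)
$\left(\left(0 + D{\left(2 \right)}\right) \left(-1 + 1\right) - 10\right) T = \left(\left(0 + \left(-5 + 2\right)\right) \left(-1 + 1\right) - 10\right) 180 = \left(\left(0 - 3\right) 0 - 10\right) 180 = \left(\left(-3\right) 0 - 10\right) 180 = \left(0 - 10\right) 180 = \left(-10\right) 180 = -1800$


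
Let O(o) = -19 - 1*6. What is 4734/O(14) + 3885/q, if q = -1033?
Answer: -4987347/25825 ≈ -193.12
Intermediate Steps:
O(o) = -25 (O(o) = -19 - 6 = -25)
4734/O(14) + 3885/q = 4734/(-25) + 3885/(-1033) = 4734*(-1/25) + 3885*(-1/1033) = -4734/25 - 3885/1033 = -4987347/25825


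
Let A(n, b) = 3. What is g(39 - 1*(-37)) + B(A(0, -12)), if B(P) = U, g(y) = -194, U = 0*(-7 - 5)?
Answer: -194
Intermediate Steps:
U = 0 (U = 0*(-12) = 0)
B(P) = 0
g(39 - 1*(-37)) + B(A(0, -12)) = -194 + 0 = -194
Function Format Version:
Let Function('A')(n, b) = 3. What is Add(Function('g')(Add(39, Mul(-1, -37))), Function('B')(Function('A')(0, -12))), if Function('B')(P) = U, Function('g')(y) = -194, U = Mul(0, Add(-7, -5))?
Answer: -194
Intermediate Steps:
U = 0 (U = Mul(0, -12) = 0)
Function('B')(P) = 0
Add(Function('g')(Add(39, Mul(-1, -37))), Function('B')(Function('A')(0, -12))) = Add(-194, 0) = -194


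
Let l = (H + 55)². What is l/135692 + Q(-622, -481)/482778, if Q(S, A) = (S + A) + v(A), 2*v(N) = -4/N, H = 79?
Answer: 113824562251/875274529246 ≈ 0.13004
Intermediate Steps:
v(N) = -2/N (v(N) = (-4/N)/2 = -2/N)
l = 17956 (l = (79 + 55)² = 134² = 17956)
Q(S, A) = A + S - 2/A (Q(S, A) = (S + A) - 2/A = (A + S) - 2/A = A + S - 2/A)
l/135692 + Q(-622, -481)/482778 = 17956/135692 + (-481 - 622 - 2/(-481))/482778 = 17956*(1/135692) + (-481 - 622 - 2*(-1/481))*(1/482778) = 4489/33923 + (-481 - 622 + 2/481)*(1/482778) = 4489/33923 - 530541/481*1/482778 = 4489/33923 - 58949/25801802 = 113824562251/875274529246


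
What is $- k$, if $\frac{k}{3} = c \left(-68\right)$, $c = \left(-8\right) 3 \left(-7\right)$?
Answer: $34272$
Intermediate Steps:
$c = 168$ ($c = \left(-24\right) \left(-7\right) = 168$)
$k = -34272$ ($k = 3 \cdot 168 \left(-68\right) = 3 \left(-11424\right) = -34272$)
$- k = \left(-1\right) \left(-34272\right) = 34272$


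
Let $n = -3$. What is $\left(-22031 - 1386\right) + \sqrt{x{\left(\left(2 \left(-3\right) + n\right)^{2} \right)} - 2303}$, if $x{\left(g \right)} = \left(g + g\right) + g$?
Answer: $-23417 + 2 i \sqrt{515} \approx -23417.0 + 45.387 i$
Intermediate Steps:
$x{\left(g \right)} = 3 g$ ($x{\left(g \right)} = 2 g + g = 3 g$)
$\left(-22031 - 1386\right) + \sqrt{x{\left(\left(2 \left(-3\right) + n\right)^{2} \right)} - 2303} = \left(-22031 - 1386\right) + \sqrt{3 \left(2 \left(-3\right) - 3\right)^{2} - 2303} = -23417 + \sqrt{3 \left(-6 - 3\right)^{2} - 2303} = -23417 + \sqrt{3 \left(-9\right)^{2} - 2303} = -23417 + \sqrt{3 \cdot 81 - 2303} = -23417 + \sqrt{243 - 2303} = -23417 + \sqrt{-2060} = -23417 + 2 i \sqrt{515}$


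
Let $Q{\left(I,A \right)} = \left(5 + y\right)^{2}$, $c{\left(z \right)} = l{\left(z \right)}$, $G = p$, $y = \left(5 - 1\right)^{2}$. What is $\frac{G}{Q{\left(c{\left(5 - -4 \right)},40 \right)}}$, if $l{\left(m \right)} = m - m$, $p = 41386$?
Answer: $\frac{41386}{441} \approx 93.846$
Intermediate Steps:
$y = 16$ ($y = 4^{2} = 16$)
$l{\left(m \right)} = 0$
$G = 41386$
$c{\left(z \right)} = 0$
$Q{\left(I,A \right)} = 441$ ($Q{\left(I,A \right)} = \left(5 + 16\right)^{2} = 21^{2} = 441$)
$\frac{G}{Q{\left(c{\left(5 - -4 \right)},40 \right)}} = \frac{41386}{441}$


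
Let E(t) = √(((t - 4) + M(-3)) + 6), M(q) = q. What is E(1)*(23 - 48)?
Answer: 0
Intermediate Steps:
E(t) = √(-1 + t) (E(t) = √(((t - 4) - 3) + 6) = √(((-4 + t) - 3) + 6) = √((-7 + t) + 6) = √(-1 + t))
E(1)*(23 - 48) = √(-1 + 1)*(23 - 48) = √0*(-25) = 0*(-25) = 0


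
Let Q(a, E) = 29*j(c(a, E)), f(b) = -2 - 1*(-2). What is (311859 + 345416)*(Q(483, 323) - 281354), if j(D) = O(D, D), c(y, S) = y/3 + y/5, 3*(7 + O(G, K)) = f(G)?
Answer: -185060377175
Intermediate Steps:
f(b) = 0 (f(b) = -2 + 2 = 0)
O(G, K) = -7 (O(G, K) = -7 + (⅓)*0 = -7 + 0 = -7)
c(y, S) = 8*y/15 (c(y, S) = y*(⅓) + y*(⅕) = y/3 + y/5 = 8*y/15)
j(D) = -7
Q(a, E) = -203 (Q(a, E) = 29*(-7) = -203)
(311859 + 345416)*(Q(483, 323) - 281354) = (311859 + 345416)*(-203 - 281354) = 657275*(-281557) = -185060377175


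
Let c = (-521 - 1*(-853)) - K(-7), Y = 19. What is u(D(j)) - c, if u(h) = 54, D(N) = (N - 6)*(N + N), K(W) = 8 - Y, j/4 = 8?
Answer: -289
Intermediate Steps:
j = 32 (j = 4*8 = 32)
K(W) = -11 (K(W) = 8 - 1*19 = 8 - 19 = -11)
D(N) = 2*N*(-6 + N) (D(N) = (-6 + N)*(2*N) = 2*N*(-6 + N))
c = 343 (c = (-521 - 1*(-853)) - 1*(-11) = (-521 + 853) + 11 = 332 + 11 = 343)
u(D(j)) - c = 54 - 1*343 = 54 - 343 = -289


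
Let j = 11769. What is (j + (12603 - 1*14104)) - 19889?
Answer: -9621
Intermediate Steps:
(j + (12603 - 1*14104)) - 19889 = (11769 + (12603 - 1*14104)) - 19889 = (11769 + (12603 - 14104)) - 19889 = (11769 - 1501) - 19889 = 10268 - 19889 = -9621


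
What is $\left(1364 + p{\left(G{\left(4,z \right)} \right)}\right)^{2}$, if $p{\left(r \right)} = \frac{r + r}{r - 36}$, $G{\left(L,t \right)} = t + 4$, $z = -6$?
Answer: $\frac{671742724}{361} \approx 1.8608 \cdot 10^{6}$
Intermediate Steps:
$G{\left(L,t \right)} = 4 + t$
$p{\left(r \right)} = \frac{2 r}{-36 + r}$
$\left(1364 + p{\left(G{\left(4,z \right)} \right)}\right)^{2} = \left(1364 + \frac{2 \left(4 - 6\right)}{-36 + \left(4 - 6\right)}\right)^{2} = \left(1364 + 2 \left(-2\right) \frac{1}{-36 - 2}\right)^{2} = \left(1364 + 2 \left(-2\right) \frac{1}{-38}\right)^{2} = \left(1364 + 2 \left(-2\right) \left(- \frac{1}{38}\right)\right)^{2} = \left(1364 + \frac{2}{19}\right)^{2} = \left(\frac{25918}{19}\right)^{2} = \frac{671742724}{361}$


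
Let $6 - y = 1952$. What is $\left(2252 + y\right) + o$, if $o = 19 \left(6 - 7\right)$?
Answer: $287$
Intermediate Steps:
$y = -1946$ ($y = 6 - 1952 = -1946$)
$o = -19$ ($o = 19 \left(-1\right) = -19$)
$\left(2252 + y\right) + o = \left(2252 - 1946\right) - 19 = 306 - 19 = 287$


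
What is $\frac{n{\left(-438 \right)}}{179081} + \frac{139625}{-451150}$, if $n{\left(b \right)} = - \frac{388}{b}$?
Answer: $- \frac{31290450913}{101105909142} \approx -0.30948$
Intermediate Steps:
$\frac{n{\left(-438 \right)}}{179081} + \frac{139625}{-451150} = \frac{\left(-388\right) \frac{1}{-438}}{179081} + \frac{139625}{-451150} = \left(-388\right) \left(- \frac{1}{438}\right) \frac{1}{179081} + 139625 \left(- \frac{1}{451150}\right) = \frac{194}{219} \cdot \frac{1}{179081} - \frac{5585}{18046} = \frac{194}{39218739} - \frac{5585}{18046} = - \frac{31290450913}{101105909142}$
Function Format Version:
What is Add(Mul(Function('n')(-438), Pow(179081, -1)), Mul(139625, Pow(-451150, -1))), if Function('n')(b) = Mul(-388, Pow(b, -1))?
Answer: Rational(-31290450913, 101105909142) ≈ -0.30948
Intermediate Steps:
Add(Mul(Function('n')(-438), Pow(179081, -1)), Mul(139625, Pow(-451150, -1))) = Add(Mul(Mul(-388, Pow(-438, -1)), Pow(179081, -1)), Mul(139625, Pow(-451150, -1))) = Add(Mul(Mul(-388, Rational(-1, 438)), Rational(1, 179081)), Mul(139625, Rational(-1, 451150))) = Add(Mul(Rational(194, 219), Rational(1, 179081)), Rational(-5585, 18046)) = Add(Rational(194, 39218739), Rational(-5585, 18046)) = Rational(-31290450913, 101105909142)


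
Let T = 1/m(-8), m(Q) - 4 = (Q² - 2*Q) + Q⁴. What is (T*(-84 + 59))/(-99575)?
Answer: 1/16648940 ≈ 6.0064e-8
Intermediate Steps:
m(Q) = 4 + Q² + Q⁴ - 2*Q (m(Q) = 4 + ((Q² - 2*Q) + Q⁴) = 4 + (Q² + Q⁴ - 2*Q) = 4 + Q² + Q⁴ - 2*Q)
T = 1/4180 (T = 1/(4 + (-8)² + (-8)⁴ - 2*(-8)) = 1/(4 + 64 + 4096 + 16) = 1/4180 ≈ 0.00023923)
(T*(-84 + 59))/(-99575) = ((-84 + 59)/4180)/(-99575) = ((1/4180)*(-25))*(-1/99575) = -5/836*(-1/99575) = 1/16648940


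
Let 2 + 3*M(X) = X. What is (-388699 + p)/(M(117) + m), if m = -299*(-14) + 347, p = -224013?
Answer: -919068/6857 ≈ -134.03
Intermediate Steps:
M(X) = -⅔ + X/3
m = 4533 (m = 4186 + 347 = 4533)
(-388699 + p)/(M(117) + m) = (-388699 - 224013)/((-⅔ + (⅓)*117) + 4533) = -612712/((-⅔ + 39) + 4533) = -612712/(115/3 + 4533) = -612712/13714/3 = -612712*3/13714 = -919068/6857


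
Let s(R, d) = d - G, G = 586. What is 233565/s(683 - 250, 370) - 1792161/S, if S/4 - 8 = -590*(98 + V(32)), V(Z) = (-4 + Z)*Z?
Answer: -7604326927/7037424 ≈ -1080.6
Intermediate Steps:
V(Z) = Z*(-4 + Z)
s(R, d) = -586 + d (s(R, d) = d - 1*586 = d - 586 = -586 + d)
S = -2345808 (S = 32 + 4*(-590*(98 + 32*(-4 + 32))) = 32 + 4*(-590*(98 + 32*28)) = 32 + 4*(-590*(98 + 896)) = 32 + 4*(-590*994) = 32 + 4*(-586460) = 32 - 2345840 = -2345808)
233565/s(683 - 250, 370) - 1792161/S = 233565/(-586 + 370) - 1792161/(-2345808) = 233565/(-216) - 1792161*(-1/2345808) = 233565*(-1/216) + 597387/781936 = -77855/72 + 597387/781936 = -7604326927/7037424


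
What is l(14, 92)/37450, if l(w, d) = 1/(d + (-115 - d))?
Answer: -1/4306750 ≈ -2.3219e-7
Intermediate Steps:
l(w, d) = -1/115 (l(w, d) = 1/(-115) = -1/115)
l(14, 92)/37450 = -1/115/37450 = -1/115*1/37450 = -1/4306750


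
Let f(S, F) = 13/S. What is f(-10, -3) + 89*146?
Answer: 129927/10 ≈ 12993.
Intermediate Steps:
f(-10, -3) + 89*146 = 13/(-10) + 89*146 = 13*(-1/10) + 12994 = -13/10 + 12994 = 129927/10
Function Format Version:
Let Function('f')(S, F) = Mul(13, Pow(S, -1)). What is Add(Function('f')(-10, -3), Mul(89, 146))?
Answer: Rational(129927, 10) ≈ 12993.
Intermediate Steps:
Add(Function('f')(-10, -3), Mul(89, 146)) = Add(Mul(13, Pow(-10, -1)), Mul(89, 146)) = Add(Mul(13, Rational(-1, 10)), 12994) = Add(Rational(-13, 10), 12994) = Rational(129927, 10)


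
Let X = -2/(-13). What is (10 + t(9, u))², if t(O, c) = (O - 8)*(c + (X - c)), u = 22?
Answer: 17424/169 ≈ 103.10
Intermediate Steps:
X = 2/13 (X = -2*(-1/13) = 2/13 ≈ 0.15385)
t(O, c) = -16/13 + 2*O/13 (t(O, c) = (O - 8)*(c + (2/13 - c)) = (-8 + O)*(2/13) = -16/13 + 2*O/13)
(10 + t(9, u))² = (10 + (-16/13 + (2/13)*9))² = (10 + (-16/13 + 18/13))² = (10 + 2/13)² = (132/13)² = 17424/169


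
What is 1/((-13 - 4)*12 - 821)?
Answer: -1/1025 ≈ -0.00097561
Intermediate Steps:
1/((-13 - 4)*12 - 821) = 1/(-17*12 - 821) = 1/(-204 - 821) = 1/(-1025) = -1/1025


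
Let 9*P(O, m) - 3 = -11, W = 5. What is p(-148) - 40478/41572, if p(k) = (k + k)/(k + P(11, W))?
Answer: 12913/12730 ≈ 1.0144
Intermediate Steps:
P(O, m) = -8/9 (P(O, m) = ⅓ + (⅑)*(-11) = ⅓ - 11/9 = -8/9)
p(k) = 2*k/(-8/9 + k) (p(k) = (k + k)/(k - 8/9) = (2*k)/(-8/9 + k) = 2*k/(-8/9 + k))
p(-148) - 40478/41572 = 18*(-148)/(-8 + 9*(-148)) - 40478/41572 = 18*(-148)/(-8 - 1332) - 40478*1/41572 = 18*(-148)/(-1340) - 37/38 = 18*(-148)*(-1/1340) - 37/38 = 666/335 - 37/38 = 12913/12730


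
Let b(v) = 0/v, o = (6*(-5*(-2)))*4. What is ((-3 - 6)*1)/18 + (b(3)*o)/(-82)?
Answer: -½ ≈ -0.50000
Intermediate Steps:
o = 240 (o = (6*10)*4 = 60*4 = 240)
b(v) = 0
((-3 - 6)*1)/18 + (b(3)*o)/(-82) = ((-3 - 6)*1)/18 + (0*240)/(-82) = -9*1*(1/18) + 0*(-1/82) = -9*1/18 + 0 = -½ + 0 = -½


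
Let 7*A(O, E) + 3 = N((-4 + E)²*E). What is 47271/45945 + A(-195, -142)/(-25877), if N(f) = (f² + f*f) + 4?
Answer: -280630651363090012/2774143785 ≈ -1.0116e+8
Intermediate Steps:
N(f) = 4 + 2*f² (N(f) = (f² + f²) + 4 = 2*f² + 4 = 4 + 2*f²)
A(O, E) = ⅐ + 2*E²*(-4 + E)⁴/7 (A(O, E) = -3/7 + (4 + 2*((-4 + E)²*E)²)/7 = -3/7 + (4 + 2*(E*(-4 + E)²)²)/7 = -3/7 + (4 + 2*(E²*(-4 + E)⁴))/7 = -3/7 + (4 + 2*E²*(-4 + E)⁴)/7 = -3/7 + (4/7 + 2*E²*(-4 + E)⁴/7) = ⅐ + 2*E²*(-4 + E)⁴/7)
47271/45945 + A(-195, -142)/(-25877) = 47271/45945 + (⅐ + (2/7)*(-142)²*(-4 - 142)⁴)/(-25877) = 47271*(1/45945) + (⅐ + (2/7)*20164*(-146)⁴)*(-1/25877) = 15757/15315 + (⅐ + (2/7)*20164*454371856)*(-1/25877) = 15757/15315 + (⅐ + 18323908208768/7)*(-1/25877) = 15757/15315 + (18323908208769/7)*(-1/25877) = 15757/15315 - 18323908208769/181139 = -280630651363090012/2774143785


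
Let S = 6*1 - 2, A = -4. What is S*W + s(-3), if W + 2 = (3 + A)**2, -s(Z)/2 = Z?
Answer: 2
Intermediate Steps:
s(Z) = -2*Z
S = 4 (S = 6 - 2 = 4)
W = -1 (W = -2 + (3 - 4)**2 = -2 + (-1)**2 = -2 + 1 = -1)
S*W + s(-3) = 4*(-1) - 2*(-3) = -4 + 6 = 2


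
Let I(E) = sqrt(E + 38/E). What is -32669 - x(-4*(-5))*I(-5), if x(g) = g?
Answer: -32669 - 12*I*sqrt(35) ≈ -32669.0 - 70.993*I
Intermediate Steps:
-32669 - x(-4*(-5))*I(-5) = -32669 - (-4*(-5))*sqrt(-5 + 38/(-5)) = -32669 - 20*sqrt(-5 + 38*(-1/5)) = -32669 - 20*sqrt(-5 - 38/5) = -32669 - 20*sqrt(-63/5) = -32669 - 20*3*I*sqrt(35)/5 = -32669 - 12*I*sqrt(35)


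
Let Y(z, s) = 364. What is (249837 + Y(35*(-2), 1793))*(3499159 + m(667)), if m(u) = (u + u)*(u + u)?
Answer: 1320739771715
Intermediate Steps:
m(u) = 4*u**2 (m(u) = (2*u)*(2*u) = 4*u**2)
(249837 + Y(35*(-2), 1793))*(3499159 + m(667)) = (249837 + 364)*(3499159 + 4*667**2) = 250201*(3499159 + 4*444889) = 250201*(3499159 + 1779556) = 250201*5278715 = 1320739771715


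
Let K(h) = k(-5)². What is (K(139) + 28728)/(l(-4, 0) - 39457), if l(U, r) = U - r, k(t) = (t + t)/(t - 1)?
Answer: -258577/355149 ≈ -0.72808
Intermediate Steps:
k(t) = 2*t/(-1 + t) (k(t) = (2*t)/(-1 + t) = 2*t/(-1 + t))
K(h) = 25/9 (K(h) = (2*(-5)/(-1 - 5))² = (2*(-5)/(-6))² = (2*(-5)*(-⅙))² = (5/3)² = 25/9)
(K(139) + 28728)/(l(-4, 0) - 39457) = (25/9 + 28728)/((-4 - 1*0) - 39457) = 258577/(9*((-4 + 0) - 39457)) = 258577/(9*(-4 - 39457)) = (258577/9)/(-39461) = (258577/9)*(-1/39461) = -258577/355149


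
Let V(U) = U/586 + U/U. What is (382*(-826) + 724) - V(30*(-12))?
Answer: -92238857/293 ≈ -3.1481e+5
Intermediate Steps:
V(U) = 1 + U/586 (V(U) = U*(1/586) + 1 = U/586 + 1 = 1 + U/586)
(382*(-826) + 724) - V(30*(-12)) = (382*(-826) + 724) - (1 + (30*(-12))/586) = (-315532 + 724) - (1 + (1/586)*(-360)) = -314808 - (1 - 180/293) = -314808 - 1*113/293 = -314808 - 113/293 = -92238857/293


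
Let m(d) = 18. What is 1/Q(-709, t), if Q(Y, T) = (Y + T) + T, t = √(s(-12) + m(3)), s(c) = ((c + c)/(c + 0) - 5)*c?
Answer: -709/502465 - 6*√6/502465 ≈ -0.0014403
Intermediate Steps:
s(c) = -3*c (s(c) = ((2*c)/c - 5)*c = (2 - 5)*c = -3*c)
t = 3*√6 (t = √(-3*(-12) + 18) = √(36 + 18) = √54 = 3*√6 ≈ 7.3485)
Q(Y, T) = Y + 2*T (Q(Y, T) = (T + Y) + T = Y + 2*T)
1/Q(-709, t) = 1/(-709 + 2*(3*√6)) = 1/(-709 + 6*√6)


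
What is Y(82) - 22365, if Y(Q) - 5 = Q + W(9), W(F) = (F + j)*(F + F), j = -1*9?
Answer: -22278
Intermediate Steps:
j = -9
W(F) = 2*F*(-9 + F) (W(F) = (F - 9)*(F + F) = (-9 + F)*(2*F) = 2*F*(-9 + F))
Y(Q) = 5 + Q (Y(Q) = 5 + (Q + 2*9*(-9 + 9)) = 5 + (Q + 2*9*0) = 5 + (Q + 0) = 5 + Q)
Y(82) - 22365 = (5 + 82) - 22365 = 87 - 22365 = -22278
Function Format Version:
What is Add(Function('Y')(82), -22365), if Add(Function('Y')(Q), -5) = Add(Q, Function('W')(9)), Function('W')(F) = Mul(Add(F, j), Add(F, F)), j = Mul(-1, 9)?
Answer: -22278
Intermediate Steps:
j = -9
Function('W')(F) = Mul(2, F, Add(-9, F)) (Function('W')(F) = Mul(Add(F, -9), Add(F, F)) = Mul(Add(-9, F), Mul(2, F)) = Mul(2, F, Add(-9, F)))
Function('Y')(Q) = Add(5, Q) (Function('Y')(Q) = Add(5, Add(Q, Mul(2, 9, Add(-9, 9)))) = Add(5, Add(Q, Mul(2, 9, 0))) = Add(5, Add(Q, 0)) = Add(5, Q))
Add(Function('Y')(82), -22365) = Add(Add(5, 82), -22365) = Add(87, -22365) = -22278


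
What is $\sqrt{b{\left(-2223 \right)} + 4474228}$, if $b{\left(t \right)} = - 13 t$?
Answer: $\sqrt{4503127} \approx 2122.1$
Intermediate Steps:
$\sqrt{b{\left(-2223 \right)} + 4474228} = \sqrt{\left(-13\right) \left(-2223\right) + 4474228} = \sqrt{28899 + 4474228} = \sqrt{4503127}$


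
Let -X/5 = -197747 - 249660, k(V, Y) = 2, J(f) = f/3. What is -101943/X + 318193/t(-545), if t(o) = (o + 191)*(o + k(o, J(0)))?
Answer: 692213190409/430007341770 ≈ 1.6098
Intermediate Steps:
J(f) = f/3 (J(f) = f*(⅓) = f/3)
t(o) = (2 + o)*(191 + o) (t(o) = (o + 191)*(o + 2) = (191 + o)*(2 + o) = (2 + o)*(191 + o))
X = 2237035 (X = -5*(-197747 - 249660) = -5*(-447407) = 2237035)
-101943/X + 318193/t(-545) = -101943/2237035 + 318193/(382 + (-545)² + 193*(-545)) = -101943*1/2237035 + 318193/(382 + 297025 - 105185) = -101943/2237035 + 318193/192222 = 692213190409/430007341770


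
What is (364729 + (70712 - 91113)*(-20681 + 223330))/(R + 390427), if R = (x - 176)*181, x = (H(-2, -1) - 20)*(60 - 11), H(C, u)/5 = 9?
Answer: -516734690/72537 ≈ -7123.7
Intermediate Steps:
H(C, u) = 45 (H(C, u) = 5*9 = 45)
x = 1225 (x = (45 - 20)*(60 - 11) = 25*49 = 1225)
R = 189869 (R = (1225 - 176)*181 = 1049*181 = 189869)
(364729 + (70712 - 91113)*(-20681 + 223330))/(R + 390427) = (364729 + (70712 - 91113)*(-20681 + 223330))/(189869 + 390427) = (364729 - 20401*202649)/580296 = (364729 - 4134242249)*(1/580296) = -4133877520*1/580296 = -516734690/72537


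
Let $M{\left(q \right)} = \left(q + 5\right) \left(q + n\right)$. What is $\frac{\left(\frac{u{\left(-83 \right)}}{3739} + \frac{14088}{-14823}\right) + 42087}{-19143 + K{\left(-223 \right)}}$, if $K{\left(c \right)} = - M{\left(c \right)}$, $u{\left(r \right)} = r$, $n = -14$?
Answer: $- \frac{777514062266}{1308153718791} \approx -0.59436$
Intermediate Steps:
$M{\left(q \right)} = \left(-14 + q\right) \left(5 + q\right)$ ($M{\left(q \right)} = \left(q + 5\right) \left(q - 14\right) = \left(5 + q\right) \left(-14 + q\right) = \left(-14 + q\right) \left(5 + q\right)$)
$K{\left(c \right)} = 70 - c^{2} + 9 c$ ($K{\left(c \right)} = - (-70 + c^{2} - 9 c) = 70 - c^{2} + 9 c$)
$\frac{\left(\frac{u{\left(-83 \right)}}{3739} + \frac{14088}{-14823}\right) + 42087}{-19143 + K{\left(-223 \right)}} = \frac{\left(- \frac{83}{3739} + \frac{14088}{-14823}\right) + 42087}{-19143 + \left(70 - \left(-223\right)^{2} + 9 \left(-223\right)\right)} = \frac{\left(\left(-83\right) \frac{1}{3739} + 14088 \left(- \frac{1}{14823}\right)\right) + 42087}{-19143 - 51666} = \frac{\left(- \frac{83}{3739} - \frac{4696}{4941}\right) + 42087}{-19143 - 51666} = \frac{- \frac{17968447}{18474399} + 42087}{-19143 - 51666} = \frac{777514062266}{18474399 \left(-70809\right)} = \frac{777514062266}{18474399} \left(- \frac{1}{70809}\right) = - \frac{777514062266}{1308153718791}$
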